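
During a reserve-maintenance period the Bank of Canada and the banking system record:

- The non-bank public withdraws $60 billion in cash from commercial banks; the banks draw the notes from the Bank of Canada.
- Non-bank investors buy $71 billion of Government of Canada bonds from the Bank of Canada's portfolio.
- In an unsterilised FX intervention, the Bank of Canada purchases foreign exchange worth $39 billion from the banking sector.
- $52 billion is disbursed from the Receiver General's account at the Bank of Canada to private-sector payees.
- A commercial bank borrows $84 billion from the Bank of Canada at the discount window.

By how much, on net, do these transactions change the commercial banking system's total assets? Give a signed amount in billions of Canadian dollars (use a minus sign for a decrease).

Currency withdrawal $60 billion: bank balance sheets shrink → −$60B.
Asset sale (to non-banks) $71 billion: bank balance sheets shrink → −$71B.
FX purchase $39 billion: just an asset swap on bank balance sheets → 0.
Government spending $52 billion: bank balance sheets expand → +$52B.
Discount-window loan $84 billion: bank balance sheets expand → +$84B.
Net: −60 − 71 + 0 + 52 + 84 = +$5 billion.

+$5 billion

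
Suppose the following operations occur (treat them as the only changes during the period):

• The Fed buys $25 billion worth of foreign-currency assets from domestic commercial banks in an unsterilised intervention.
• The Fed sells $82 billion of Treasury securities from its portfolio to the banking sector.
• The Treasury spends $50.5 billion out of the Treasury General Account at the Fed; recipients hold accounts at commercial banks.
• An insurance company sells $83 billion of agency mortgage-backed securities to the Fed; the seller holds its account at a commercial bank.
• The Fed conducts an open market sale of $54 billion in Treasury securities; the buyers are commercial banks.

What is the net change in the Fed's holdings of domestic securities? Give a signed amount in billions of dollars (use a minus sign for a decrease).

-$53 billion

FX purchase $25 billion: the Fed's securities portfolio is untouched → 0.
OMO sale (to banks) $82 billion: securities removed from the Fed's portfolio → −$82B.
Government spending $50.5 billion: the Fed's securities portfolio is untouched → 0.
Asset purchase (from non-banks) $83 billion: securities added to the Fed's portfolio → +$83B.
OMO sale (to banks) $54 billion: securities removed from the Fed's portfolio → −$54B.
Net: 0 − 82 + 0 + 83 − 54 = -$53 billion.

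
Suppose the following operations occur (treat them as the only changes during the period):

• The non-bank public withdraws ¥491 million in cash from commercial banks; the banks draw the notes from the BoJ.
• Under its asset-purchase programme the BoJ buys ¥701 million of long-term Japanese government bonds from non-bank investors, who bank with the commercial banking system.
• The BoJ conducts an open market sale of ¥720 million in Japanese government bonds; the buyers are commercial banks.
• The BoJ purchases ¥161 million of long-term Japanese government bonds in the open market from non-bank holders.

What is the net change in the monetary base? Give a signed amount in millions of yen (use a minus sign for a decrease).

Currency withdrawal ¥491 million: just a shift between currency and reserves — both are base money → 0.
Asset purchase (from non-banks) ¥701 million: BoJ balance sheet expands → +¥701M.
OMO sale (to banks) ¥720 million: BoJ balance sheet contracts → −¥720M.
Asset purchase (from non-banks) ¥161 million: BoJ balance sheet expands → +¥161M.
Net: 0 + 701 − 720 + 161 = +¥142 million.

+¥142 million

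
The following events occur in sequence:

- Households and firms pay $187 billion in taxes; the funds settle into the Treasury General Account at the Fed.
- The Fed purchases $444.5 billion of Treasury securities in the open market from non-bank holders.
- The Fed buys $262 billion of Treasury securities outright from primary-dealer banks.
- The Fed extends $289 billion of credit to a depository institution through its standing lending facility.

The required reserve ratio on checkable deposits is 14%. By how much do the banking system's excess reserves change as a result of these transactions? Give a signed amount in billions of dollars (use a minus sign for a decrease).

Government account inflow $187 billion: reserves −$187B, deposits −$187B.
Asset purchase (from non-banks) $444.5 billion: reserves +$444.5B, deposits +$444.5B.
OMO purchase (from banks) $262 billion: reserves +$262B, deposits 0.
Discount-window loan $289 billion: reserves +$289B, deposits 0.
Totals: Δreserves = +$808.5B, Δdeposits = +$257.5B.
Δrequired reserves = 14% × +$257.5B = +$36.05B.
Δexcess reserves = Δreserves − Δrequired = +$808.5B − (+$36.05B) = +$772.45 billion.

+$772.45 billion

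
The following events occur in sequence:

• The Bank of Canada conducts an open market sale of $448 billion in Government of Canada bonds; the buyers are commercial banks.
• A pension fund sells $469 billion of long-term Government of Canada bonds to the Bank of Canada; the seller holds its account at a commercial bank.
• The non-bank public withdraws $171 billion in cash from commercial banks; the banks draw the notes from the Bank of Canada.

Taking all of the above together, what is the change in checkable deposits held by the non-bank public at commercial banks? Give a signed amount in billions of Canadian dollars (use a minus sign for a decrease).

OMO sale (to banks) $448 billion: the counterparty is a bank, so public deposits are unchanged → 0.
Asset purchase (from non-banks) $469 billion: non-bank counterparties' bank balances rise → +$469B.
Currency withdrawal $171 billion: non-bank counterparties' bank balances fall → −$171B.
Net: 0 + 469 − 171 = +$298 billion.

+$298 billion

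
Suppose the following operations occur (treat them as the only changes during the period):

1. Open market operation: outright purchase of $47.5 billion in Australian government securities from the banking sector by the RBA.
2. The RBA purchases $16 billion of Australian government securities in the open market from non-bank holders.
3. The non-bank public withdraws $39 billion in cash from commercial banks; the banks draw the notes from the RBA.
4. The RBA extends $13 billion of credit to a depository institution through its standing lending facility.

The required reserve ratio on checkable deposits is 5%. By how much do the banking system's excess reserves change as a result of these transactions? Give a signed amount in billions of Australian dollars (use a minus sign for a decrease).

+$38.65 billion

OMO purchase (from banks) $47.5 billion: reserves +$47.5B, deposits 0.
Asset purchase (from non-banks) $16 billion: reserves +$16B, deposits +$16B.
Currency withdrawal $39 billion: reserves −$39B, deposits −$39B.
Discount-window loan $13 billion: reserves +$13B, deposits 0.
Totals: Δreserves = +$37.5B, Δdeposits = −$23B.
Δrequired reserves = 5% × −$23B = −$1.15B.
Δexcess reserves = Δreserves − Δrequired = +$37.5B − (−$1.15B) = +$38.65 billion.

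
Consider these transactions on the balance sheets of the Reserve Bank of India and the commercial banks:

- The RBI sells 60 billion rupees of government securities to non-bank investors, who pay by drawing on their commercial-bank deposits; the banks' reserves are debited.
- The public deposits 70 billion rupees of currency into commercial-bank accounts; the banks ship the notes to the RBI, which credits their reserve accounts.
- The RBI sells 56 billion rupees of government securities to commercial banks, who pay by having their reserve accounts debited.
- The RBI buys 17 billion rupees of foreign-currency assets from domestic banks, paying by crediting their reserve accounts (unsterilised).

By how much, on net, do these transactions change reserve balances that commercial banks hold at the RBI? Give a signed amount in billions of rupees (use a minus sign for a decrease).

RBI balance sheet:
  Assets:      Securities −116B, Foreign assets +17B
  Liabilities: Bank reserves −29B, Currency in circulation −70B
Commercial banking system:
  Assets:      Reserves at CB −29B, Securities +56B, Foreign assets −17B
  Liabilities: Checkable deposits +10B
So the change in reserve balances that commercial banks hold at the RBI is -29 billion.

-29 billion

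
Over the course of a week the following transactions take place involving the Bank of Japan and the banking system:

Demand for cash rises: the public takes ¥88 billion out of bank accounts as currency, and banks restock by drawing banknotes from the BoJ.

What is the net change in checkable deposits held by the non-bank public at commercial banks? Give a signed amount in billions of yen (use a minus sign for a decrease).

BoJ balance sheet:
  Assets:      no change
  Liabilities: Bank reserves −¥88B, Currency in circulation +¥88B
Commercial banking system:
  Assets:      Reserves at CB −¥88B
  Liabilities: Checkable deposits −¥88B
So the change in checkable deposits held by the non-bank public at commercial banks is -¥88 billion.

-¥88 billion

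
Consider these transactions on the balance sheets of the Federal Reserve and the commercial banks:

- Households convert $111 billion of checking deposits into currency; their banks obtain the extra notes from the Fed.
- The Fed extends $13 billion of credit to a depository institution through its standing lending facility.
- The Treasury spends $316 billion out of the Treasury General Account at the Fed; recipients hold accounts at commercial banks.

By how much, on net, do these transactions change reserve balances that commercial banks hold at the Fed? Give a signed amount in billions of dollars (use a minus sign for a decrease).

Fed balance sheet:
  Assets:      Loans to banks +$13B
  Liabilities: Bank reserves +$218B, Currency in circulation +$111B, Government deposits −$316B
Commercial banking system:
  Assets:      Reserves at CB +$218B
  Liabilities: Checkable deposits +$205B, Borrowings from CB +$13B
So the change in reserve balances that commercial banks hold at the Fed is +$218 billion.

+$218 billion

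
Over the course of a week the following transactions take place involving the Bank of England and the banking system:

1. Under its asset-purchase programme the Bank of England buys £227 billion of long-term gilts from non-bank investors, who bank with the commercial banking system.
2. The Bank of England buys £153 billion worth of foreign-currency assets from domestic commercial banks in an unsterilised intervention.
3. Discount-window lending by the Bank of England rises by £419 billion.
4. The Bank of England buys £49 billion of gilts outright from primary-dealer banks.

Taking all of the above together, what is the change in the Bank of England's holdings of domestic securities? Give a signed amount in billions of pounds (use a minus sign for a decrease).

+£276 billion

Asset purchase (from non-banks) £227 billion: securities added to the Bank of England's portfolio → +£227B.
FX purchase £153 billion: the Bank of England's securities portfolio is untouched → 0.
Discount-window loan £419 billion: the Bank of England's securities portfolio is untouched → 0.
OMO purchase (from banks) £49 billion: securities added to the Bank of England's portfolio → +£49B.
Net: 227 + 0 + 0 + 49 = +£276 billion.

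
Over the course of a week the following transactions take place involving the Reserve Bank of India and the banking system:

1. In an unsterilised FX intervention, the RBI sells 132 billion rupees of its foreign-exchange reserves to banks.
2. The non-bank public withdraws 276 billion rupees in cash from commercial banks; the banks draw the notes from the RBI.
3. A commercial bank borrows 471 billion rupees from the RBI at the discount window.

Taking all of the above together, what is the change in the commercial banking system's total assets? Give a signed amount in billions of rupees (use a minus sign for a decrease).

FX sale 132 billion rupees: just an asset swap on bank balance sheets → 0.
Currency withdrawal 276 billion rupees: bank balance sheets shrink → −276B.
Discount-window loan 471 billion rupees: bank balance sheets expand → +471B.
Net: 0 − 276 + 471 = +195 billion.

+195 billion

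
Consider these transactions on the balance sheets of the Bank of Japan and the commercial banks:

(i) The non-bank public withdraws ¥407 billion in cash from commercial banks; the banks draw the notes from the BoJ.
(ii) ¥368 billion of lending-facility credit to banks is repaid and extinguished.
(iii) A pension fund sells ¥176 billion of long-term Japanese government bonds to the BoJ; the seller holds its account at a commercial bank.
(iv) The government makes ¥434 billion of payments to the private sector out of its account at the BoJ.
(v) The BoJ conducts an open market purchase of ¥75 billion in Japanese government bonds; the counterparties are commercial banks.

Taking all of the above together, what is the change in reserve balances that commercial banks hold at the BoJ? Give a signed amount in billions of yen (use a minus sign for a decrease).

BoJ balance sheet:
  Assets:      Securities +¥251B, Loans to banks −¥368B
  Liabilities: Bank reserves −¥90B, Currency in circulation +¥407B, Government deposits −¥434B
So the change in reserve balances that commercial banks hold at the BoJ is -¥90 billion.

-¥90 billion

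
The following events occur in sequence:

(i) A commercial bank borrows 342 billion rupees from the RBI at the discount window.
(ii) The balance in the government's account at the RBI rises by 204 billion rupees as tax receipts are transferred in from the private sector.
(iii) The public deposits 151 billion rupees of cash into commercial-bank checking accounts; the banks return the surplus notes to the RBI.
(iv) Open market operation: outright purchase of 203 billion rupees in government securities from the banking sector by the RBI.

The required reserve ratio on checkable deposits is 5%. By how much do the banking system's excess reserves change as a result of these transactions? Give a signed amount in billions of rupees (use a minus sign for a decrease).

+494.65 billion

Discount-window loan 342 billion rupees: reserves +342B, deposits 0.
Government account inflow 204 billion rupees: reserves −204B, deposits −204B.
Currency deposit 151 billion rupees: reserves +151B, deposits +151B.
OMO purchase (from banks) 203 billion rupees: reserves +203B, deposits 0.
Totals: Δreserves = +492B, Δdeposits = −53B.
Δrequired reserves = 5% × −53B = −2.65B.
Δexcess reserves = Δreserves − Δrequired = +492B − (−2.65B) = +494.65 billion.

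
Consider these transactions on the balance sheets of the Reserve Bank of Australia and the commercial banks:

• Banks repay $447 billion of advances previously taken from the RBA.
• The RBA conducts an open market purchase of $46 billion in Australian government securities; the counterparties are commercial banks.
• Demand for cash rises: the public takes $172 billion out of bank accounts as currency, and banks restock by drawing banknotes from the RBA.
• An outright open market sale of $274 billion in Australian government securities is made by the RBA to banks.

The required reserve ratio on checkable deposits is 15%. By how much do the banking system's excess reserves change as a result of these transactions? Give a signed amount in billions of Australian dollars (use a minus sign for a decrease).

-$821.2 billion

Discount-window repayment $447 billion: reserves −$447B, deposits 0.
OMO purchase (from banks) $46 billion: reserves +$46B, deposits 0.
Currency withdrawal $172 billion: reserves −$172B, deposits −$172B.
OMO sale (to banks) $274 billion: reserves −$274B, deposits 0.
Totals: Δreserves = −$847B, Δdeposits = −$172B.
Δrequired reserves = 15% × −$172B = −$25.8B.
Δexcess reserves = Δreserves − Δrequired = −$847B − (−$25.8B) = -$821.2 billion.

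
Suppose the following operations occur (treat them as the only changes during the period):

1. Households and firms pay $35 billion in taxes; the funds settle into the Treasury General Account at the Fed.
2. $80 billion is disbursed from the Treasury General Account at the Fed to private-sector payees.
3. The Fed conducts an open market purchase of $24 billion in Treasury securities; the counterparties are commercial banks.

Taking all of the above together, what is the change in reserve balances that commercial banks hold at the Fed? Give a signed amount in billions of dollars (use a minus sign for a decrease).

Fed balance sheet:
  Assets:      Securities +$24B
  Liabilities: Bank reserves +$69B, Government deposits −$45B
So the change in reserve balances that commercial banks hold at the Fed is +$69 billion.

+$69 billion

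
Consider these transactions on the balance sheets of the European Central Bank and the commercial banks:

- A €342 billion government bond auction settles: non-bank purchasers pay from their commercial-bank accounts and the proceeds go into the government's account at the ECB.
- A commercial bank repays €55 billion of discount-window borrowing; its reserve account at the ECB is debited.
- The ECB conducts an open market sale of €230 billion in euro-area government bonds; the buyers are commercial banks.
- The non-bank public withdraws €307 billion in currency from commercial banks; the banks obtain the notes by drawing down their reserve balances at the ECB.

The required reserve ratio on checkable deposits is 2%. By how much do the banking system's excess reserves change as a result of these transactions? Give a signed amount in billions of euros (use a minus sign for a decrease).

-€921.02 billion

Government account inflow €342 billion: reserves −€342B, deposits −€342B.
Discount-window repayment €55 billion: reserves −€55B, deposits 0.
OMO sale (to banks) €230 billion: reserves −€230B, deposits 0.
Currency withdrawal €307 billion: reserves −€307B, deposits −€307B.
Totals: Δreserves = −€934B, Δdeposits = −€649B.
Δrequired reserves = 2% × −€649B = −€12.98B.
Δexcess reserves = Δreserves − Δrequired = −€934B − (−€12.98B) = -€921.02 billion.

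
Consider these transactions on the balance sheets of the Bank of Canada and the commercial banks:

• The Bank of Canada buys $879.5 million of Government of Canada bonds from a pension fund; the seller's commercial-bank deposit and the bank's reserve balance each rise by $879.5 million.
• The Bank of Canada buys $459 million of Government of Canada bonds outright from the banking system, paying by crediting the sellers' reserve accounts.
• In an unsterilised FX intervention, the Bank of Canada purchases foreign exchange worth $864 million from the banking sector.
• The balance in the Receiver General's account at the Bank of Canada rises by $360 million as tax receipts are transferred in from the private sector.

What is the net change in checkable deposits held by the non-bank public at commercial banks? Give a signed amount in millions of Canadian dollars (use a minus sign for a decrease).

+$519.5 million

Asset purchase (from non-banks) $879.5 million: non-bank counterparties' bank balances rise → +$879.5M.
OMO purchase (from banks) $459 million: the counterparty is a bank, so public deposits are unchanged → 0.
FX purchase $864 million: the counterparty is a bank, so public deposits are unchanged → 0.
Government account inflow $360 million: non-bank counterparties' bank balances fall → −$360M.
Net: 879.5 + 0 + 0 − 360 = +$519.5 million.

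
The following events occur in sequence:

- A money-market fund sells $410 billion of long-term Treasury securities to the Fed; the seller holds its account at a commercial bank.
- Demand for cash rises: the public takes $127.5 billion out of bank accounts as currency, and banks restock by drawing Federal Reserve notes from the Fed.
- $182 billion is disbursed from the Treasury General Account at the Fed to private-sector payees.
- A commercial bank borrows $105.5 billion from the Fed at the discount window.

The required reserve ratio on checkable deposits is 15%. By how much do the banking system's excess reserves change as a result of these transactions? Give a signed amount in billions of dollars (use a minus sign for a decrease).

+$500.325 billion

Asset purchase (from non-banks) $410 billion: reserves +$410B, deposits +$410B.
Currency withdrawal $127.5 billion: reserves −$127.5B, deposits −$127.5B.
Government spending $182 billion: reserves +$182B, deposits +$182B.
Discount-window loan $105.5 billion: reserves +$105.5B, deposits 0.
Totals: Δreserves = +$570B, Δdeposits = +$464.5B.
Δrequired reserves = 15% × +$464.5B = +$69.675B.
Δexcess reserves = Δreserves − Δrequired = +$570B − (+$69.675B) = +$500.325 billion.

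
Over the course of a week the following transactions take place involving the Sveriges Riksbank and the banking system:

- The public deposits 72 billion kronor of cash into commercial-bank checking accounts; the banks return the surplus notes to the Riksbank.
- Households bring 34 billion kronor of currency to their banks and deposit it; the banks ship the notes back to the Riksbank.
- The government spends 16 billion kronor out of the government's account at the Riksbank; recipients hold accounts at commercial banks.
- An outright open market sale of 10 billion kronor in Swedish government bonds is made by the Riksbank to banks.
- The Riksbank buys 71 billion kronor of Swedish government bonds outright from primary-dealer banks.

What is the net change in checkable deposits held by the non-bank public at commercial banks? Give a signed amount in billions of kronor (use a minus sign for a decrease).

+122 billion

Currency deposit 72 billion kronor: non-bank counterparties' bank balances rise → +72B.
Currency deposit 34 billion kronor: non-bank counterparties' bank balances rise → +34B.
Government spending 16 billion kronor: non-bank counterparties' bank balances rise → +16B.
OMO sale (to banks) 10 billion kronor: the counterparty is a bank, so public deposits are unchanged → 0.
OMO purchase (from banks) 71 billion kronor: the counterparty is a bank, so public deposits are unchanged → 0.
Net: 72 + 34 + 16 + 0 + 0 = +122 billion.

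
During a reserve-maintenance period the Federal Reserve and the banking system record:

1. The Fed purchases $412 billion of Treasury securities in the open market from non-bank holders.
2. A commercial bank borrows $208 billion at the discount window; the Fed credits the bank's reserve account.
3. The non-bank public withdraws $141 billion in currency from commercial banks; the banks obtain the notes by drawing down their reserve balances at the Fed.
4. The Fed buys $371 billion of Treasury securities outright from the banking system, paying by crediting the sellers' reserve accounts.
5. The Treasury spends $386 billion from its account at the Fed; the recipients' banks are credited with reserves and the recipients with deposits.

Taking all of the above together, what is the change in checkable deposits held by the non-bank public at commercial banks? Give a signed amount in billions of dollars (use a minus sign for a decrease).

+$657 billion

Asset purchase (from non-banks) $412 billion: non-bank counterparties' bank balances rise → +$412B.
Discount-window loan $208 billion: the counterparty is a bank, so public deposits are unchanged → 0.
Currency withdrawal $141 billion: non-bank counterparties' bank balances fall → −$141B.
OMO purchase (from banks) $371 billion: the counterparty is a bank, so public deposits are unchanged → 0.
Government spending $386 billion: non-bank counterparties' bank balances rise → +$386B.
Net: 412 + 0 − 141 + 0 + 386 = +$657 billion.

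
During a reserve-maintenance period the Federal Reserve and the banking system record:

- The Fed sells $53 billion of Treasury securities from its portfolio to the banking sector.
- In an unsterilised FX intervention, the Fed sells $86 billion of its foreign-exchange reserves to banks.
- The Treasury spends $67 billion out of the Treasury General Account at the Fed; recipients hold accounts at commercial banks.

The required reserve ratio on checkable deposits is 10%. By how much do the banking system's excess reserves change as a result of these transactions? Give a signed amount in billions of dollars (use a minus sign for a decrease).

-$78.7 billion

OMO sale (to banks) $53 billion: reserves −$53B, deposits 0.
FX sale $86 billion: reserves −$86B, deposits 0.
Government spending $67 billion: reserves +$67B, deposits +$67B.
Totals: Δreserves = −$72B, Δdeposits = +$67B.
Δrequired reserves = 10% × +$67B = +$6.7B.
Δexcess reserves = Δreserves − Δrequired = −$72B − (+$6.7B) = -$78.7 billion.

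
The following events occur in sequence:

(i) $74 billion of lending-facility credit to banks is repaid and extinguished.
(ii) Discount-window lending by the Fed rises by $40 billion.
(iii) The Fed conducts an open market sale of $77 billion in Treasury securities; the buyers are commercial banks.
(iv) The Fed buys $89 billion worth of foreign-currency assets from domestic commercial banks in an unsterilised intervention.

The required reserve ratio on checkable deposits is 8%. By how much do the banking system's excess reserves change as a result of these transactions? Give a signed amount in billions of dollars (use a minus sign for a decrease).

Discount-window repayment $74 billion: reserves −$74B, deposits 0.
Discount-window loan $40 billion: reserves +$40B, deposits 0.
OMO sale (to banks) $77 billion: reserves −$77B, deposits 0.
FX purchase $89 billion: reserves +$89B, deposits 0.
Totals: Δreserves = −$22B, Δdeposits = 0.
Δrequired reserves = 8% × 0 = 0.
Δexcess reserves = Δreserves − Δrequired = −$22B − (0) = -$22 billion.

-$22 billion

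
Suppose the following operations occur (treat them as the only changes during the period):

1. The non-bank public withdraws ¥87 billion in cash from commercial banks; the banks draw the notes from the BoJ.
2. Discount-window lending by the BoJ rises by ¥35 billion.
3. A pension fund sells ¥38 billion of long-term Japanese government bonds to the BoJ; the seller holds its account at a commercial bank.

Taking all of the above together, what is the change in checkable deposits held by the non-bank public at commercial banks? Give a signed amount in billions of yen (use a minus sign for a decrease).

-¥49 billion

Currency withdrawal ¥87 billion: non-bank counterparties' bank balances fall → −¥87B.
Discount-window loan ¥35 billion: the counterparty is a bank, so public deposits are unchanged → 0.
Asset purchase (from non-banks) ¥38 billion: non-bank counterparties' bank balances rise → +¥38B.
Net: −87 + 0 + 38 = -¥49 billion.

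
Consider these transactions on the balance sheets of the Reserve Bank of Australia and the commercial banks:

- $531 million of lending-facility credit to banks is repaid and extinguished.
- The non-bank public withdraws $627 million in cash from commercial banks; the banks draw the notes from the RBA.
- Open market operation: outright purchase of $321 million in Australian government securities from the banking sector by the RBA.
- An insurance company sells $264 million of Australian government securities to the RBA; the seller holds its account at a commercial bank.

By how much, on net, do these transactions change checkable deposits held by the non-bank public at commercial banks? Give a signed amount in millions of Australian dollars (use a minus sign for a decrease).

Discount-window repayment $531 million: the counterparty is a bank, so public deposits are unchanged → 0.
Currency withdrawal $627 million: non-bank counterparties' bank balances fall → −$627M.
OMO purchase (from banks) $321 million: the counterparty is a bank, so public deposits are unchanged → 0.
Asset purchase (from non-banks) $264 million: non-bank counterparties' bank balances rise → +$264M.
Net: 0 − 627 + 0 + 264 = -$363 million.

-$363 million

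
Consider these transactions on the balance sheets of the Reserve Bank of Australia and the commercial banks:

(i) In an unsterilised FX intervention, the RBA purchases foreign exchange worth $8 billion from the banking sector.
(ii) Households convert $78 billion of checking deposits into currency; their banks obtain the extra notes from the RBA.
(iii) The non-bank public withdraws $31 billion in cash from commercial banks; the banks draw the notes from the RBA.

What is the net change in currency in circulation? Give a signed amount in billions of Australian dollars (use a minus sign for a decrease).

FX purchase $8 billion: no currency enters or leaves circulation → 0.
Currency withdrawal $78 billion: notes leave the central bank → +$78B.
Currency withdrawal $31 billion: notes leave the central bank → +$31B.
Net: 0 + 78 + 31 = +$109 billion.

+$109 billion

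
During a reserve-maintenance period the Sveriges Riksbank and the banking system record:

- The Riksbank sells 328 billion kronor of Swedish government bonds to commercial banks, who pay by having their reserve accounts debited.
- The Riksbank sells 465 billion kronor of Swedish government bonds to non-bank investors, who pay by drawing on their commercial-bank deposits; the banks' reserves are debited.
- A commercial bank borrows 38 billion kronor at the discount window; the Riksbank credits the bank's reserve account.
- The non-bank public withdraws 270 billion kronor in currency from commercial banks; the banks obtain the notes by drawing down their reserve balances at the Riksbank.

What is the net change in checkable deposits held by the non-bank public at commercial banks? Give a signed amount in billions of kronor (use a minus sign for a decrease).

Riksbank balance sheet:
  Assets:      Securities −793B, Loans to banks +38B
  Liabilities: Bank reserves −1025B, Currency in circulation +270B
Commercial banking system:
  Assets:      Reserves at CB −1025B, Securities +328B
  Liabilities: Checkable deposits −735B, Borrowings from CB +38B
So the change in checkable deposits held by the non-bank public at commercial banks is -735 billion.

-735 billion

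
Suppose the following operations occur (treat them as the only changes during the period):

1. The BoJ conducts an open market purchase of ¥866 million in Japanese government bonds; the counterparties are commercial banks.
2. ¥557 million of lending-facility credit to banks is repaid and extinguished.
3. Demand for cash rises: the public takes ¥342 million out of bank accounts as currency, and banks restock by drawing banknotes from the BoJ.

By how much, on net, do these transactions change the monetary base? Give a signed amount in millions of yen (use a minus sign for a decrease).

BoJ balance sheet:
  Assets:      Securities +¥866M, Loans to banks −¥557M
  Liabilities: Bank reserves −¥33M, Currency in circulation +¥342M
Commercial banking system:
  Assets:      Reserves at CB −¥33M, Securities −¥866M
  Liabilities: Checkable deposits −¥342M, Borrowings from CB −¥557M
Monetary base = currency + reserves: +¥342M + (−¥33M) = +¥309 million.

+¥309 million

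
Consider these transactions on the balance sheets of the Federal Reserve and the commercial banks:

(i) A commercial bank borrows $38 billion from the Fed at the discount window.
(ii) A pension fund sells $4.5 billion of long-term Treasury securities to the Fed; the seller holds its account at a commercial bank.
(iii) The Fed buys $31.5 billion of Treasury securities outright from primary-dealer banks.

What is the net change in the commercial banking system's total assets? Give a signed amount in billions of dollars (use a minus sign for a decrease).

Fed balance sheet:
  Assets:      Securities +$36B, Loans to banks +$38B
  Liabilities: Bank reserves +$74B
Commercial banking system:
  Assets:      Reserves at CB +$74B, Securities −$31.5B
  Liabilities: Checkable deposits +$4.5B, Borrowings from CB +$38B
Change in total bank assets = +$42.5 billion.

+$42.5 billion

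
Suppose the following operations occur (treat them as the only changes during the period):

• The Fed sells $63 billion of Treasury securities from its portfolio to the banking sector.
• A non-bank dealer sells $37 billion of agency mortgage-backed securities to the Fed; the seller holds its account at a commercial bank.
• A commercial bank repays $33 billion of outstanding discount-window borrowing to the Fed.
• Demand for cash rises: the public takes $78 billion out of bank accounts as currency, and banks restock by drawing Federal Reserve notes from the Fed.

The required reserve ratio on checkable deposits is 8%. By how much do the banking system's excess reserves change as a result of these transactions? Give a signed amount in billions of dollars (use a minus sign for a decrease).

OMO sale (to banks) $63 billion: reserves −$63B, deposits 0.
Asset purchase (from non-banks) $37 billion: reserves +$37B, deposits +$37B.
Discount-window repayment $33 billion: reserves −$33B, deposits 0.
Currency withdrawal $78 billion: reserves −$78B, deposits −$78B.
Totals: Δreserves = −$137B, Δdeposits = −$41B.
Δrequired reserves = 8% × −$41B = −$3.28B.
Δexcess reserves = Δreserves − Δrequired = −$137B − (−$3.28B) = -$133.72 billion.

-$133.72 billion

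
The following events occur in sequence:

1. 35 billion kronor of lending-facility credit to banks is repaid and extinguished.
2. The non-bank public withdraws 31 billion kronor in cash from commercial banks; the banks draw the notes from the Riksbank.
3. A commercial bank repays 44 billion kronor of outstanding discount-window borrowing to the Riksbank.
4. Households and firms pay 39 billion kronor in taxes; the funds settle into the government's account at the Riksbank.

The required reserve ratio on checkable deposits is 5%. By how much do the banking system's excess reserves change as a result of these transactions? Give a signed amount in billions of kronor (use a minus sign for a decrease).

-145.5 billion

Discount-window repayment 35 billion kronor: reserves −35B, deposits 0.
Currency withdrawal 31 billion kronor: reserves −31B, deposits −31B.
Discount-window repayment 44 billion kronor: reserves −44B, deposits 0.
Government account inflow 39 billion kronor: reserves −39B, deposits −39B.
Totals: Δreserves = −149B, Δdeposits = −70B.
Δrequired reserves = 5% × −70B = −3.5B.
Δexcess reserves = Δreserves − Δrequired = −149B − (−3.5B) = -145.5 billion.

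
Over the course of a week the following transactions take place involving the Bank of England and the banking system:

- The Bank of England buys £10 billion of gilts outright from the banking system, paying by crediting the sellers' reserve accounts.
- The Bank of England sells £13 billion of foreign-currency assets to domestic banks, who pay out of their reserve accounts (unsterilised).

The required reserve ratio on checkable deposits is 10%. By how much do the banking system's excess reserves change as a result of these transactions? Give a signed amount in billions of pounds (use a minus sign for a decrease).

-£3 billion

OMO purchase (from banks) £10 billion: reserves +£10B, deposits 0.
FX sale £13 billion: reserves −£13B, deposits 0.
Totals: Δreserves = −£3B, Δdeposits = 0.
Δrequired reserves = 10% × 0 = 0.
Δexcess reserves = Δreserves − Δrequired = −£3B − (0) = -£3 billion.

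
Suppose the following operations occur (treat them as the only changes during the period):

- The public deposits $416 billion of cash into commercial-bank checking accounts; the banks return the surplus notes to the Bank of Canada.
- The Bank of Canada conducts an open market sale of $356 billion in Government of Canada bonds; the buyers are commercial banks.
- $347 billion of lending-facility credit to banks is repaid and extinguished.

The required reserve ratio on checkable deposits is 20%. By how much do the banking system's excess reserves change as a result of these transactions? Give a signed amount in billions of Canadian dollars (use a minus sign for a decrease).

-$370.2 billion

Currency deposit $416 billion: reserves +$416B, deposits +$416B.
OMO sale (to banks) $356 billion: reserves −$356B, deposits 0.
Discount-window repayment $347 billion: reserves −$347B, deposits 0.
Totals: Δreserves = −$287B, Δdeposits = +$416B.
Δrequired reserves = 20% × +$416B = +$83.2B.
Δexcess reserves = Δreserves − Δrequired = −$287B − (+$83.2B) = -$370.2 billion.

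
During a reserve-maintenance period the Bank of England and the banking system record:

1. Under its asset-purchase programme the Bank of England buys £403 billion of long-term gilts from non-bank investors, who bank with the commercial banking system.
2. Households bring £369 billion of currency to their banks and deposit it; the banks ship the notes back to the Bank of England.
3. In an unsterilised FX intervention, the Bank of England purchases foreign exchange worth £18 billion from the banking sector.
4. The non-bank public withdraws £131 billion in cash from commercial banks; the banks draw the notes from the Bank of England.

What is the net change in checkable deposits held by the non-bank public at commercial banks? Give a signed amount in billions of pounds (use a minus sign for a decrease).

+£641 billion

Bank of England balance sheet:
  Assets:      Securities +£403B, Foreign assets +£18B
  Liabilities: Bank reserves +£659B, Currency in circulation −£238B
Commercial banking system:
  Assets:      Reserves at CB +£659B, Foreign assets −£18B
  Liabilities: Checkable deposits +£641B
So the change in checkable deposits held by the non-bank public at commercial banks is +£641 billion.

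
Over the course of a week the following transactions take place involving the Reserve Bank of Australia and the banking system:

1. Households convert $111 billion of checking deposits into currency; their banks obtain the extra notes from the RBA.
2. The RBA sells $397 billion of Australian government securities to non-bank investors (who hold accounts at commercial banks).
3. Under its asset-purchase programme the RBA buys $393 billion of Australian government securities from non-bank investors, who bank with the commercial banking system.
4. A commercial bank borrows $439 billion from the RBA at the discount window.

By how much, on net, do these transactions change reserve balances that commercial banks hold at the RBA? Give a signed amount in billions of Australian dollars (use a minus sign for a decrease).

Currency withdrawal $111 billion: banks swap reserves for currency → −$111B.
Asset sale (to non-banks) $397 billion: the non-bank buyers' banks settle from reserves → −$397B.
Asset purchase (from non-banks) $393 billion: the RBA pays by crediting reserve accounts → +$393B.
Discount-window loan $439 billion: the loan is credited to the bank's reserve account → +$439B.
Net: −111 − 397 + 393 + 439 = +$324 billion.

+$324 billion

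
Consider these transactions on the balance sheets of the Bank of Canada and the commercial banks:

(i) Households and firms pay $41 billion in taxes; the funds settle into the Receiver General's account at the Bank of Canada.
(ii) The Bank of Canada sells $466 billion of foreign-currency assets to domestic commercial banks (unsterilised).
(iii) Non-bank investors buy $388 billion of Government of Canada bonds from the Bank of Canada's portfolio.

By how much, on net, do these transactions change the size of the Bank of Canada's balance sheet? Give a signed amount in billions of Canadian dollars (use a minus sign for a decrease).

-$854 billion

Government account inflow $41 billion: only the composition of liabilities changes → 0.
FX sale $466 billion: a Bank of Canada asset is shed → −$466B.
Asset sale (to non-banks) $388 billion: a Bank of Canada asset is shed → −$388B.
Net: 0 − 466 − 388 = -$854 billion.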